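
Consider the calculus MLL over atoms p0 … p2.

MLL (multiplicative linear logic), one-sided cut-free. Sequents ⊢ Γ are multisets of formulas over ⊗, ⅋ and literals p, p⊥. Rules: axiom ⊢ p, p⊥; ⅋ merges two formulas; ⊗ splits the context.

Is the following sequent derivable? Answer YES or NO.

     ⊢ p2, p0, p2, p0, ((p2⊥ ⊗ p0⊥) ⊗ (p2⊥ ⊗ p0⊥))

Proof tree:
[⊗]  ⊢ p2, p0, p2, p0, ((p2⊥ ⊗ p0⊥) ⊗ (p2⊥ ⊗ p0⊥))
  [⊗]  ⊢ p2, p0, (p2⊥ ⊗ p0⊥)
    [Ax]  ⊢ p2, p2⊥
    [Ax]  ⊢ p0, p0⊥
  [⊗]  ⊢ p2, p0, (p2⊥ ⊗ p0⊥)
    [Ax]  ⊢ p2, p2⊥
    [Ax]  ⊢ p0, p0⊥

Result: YES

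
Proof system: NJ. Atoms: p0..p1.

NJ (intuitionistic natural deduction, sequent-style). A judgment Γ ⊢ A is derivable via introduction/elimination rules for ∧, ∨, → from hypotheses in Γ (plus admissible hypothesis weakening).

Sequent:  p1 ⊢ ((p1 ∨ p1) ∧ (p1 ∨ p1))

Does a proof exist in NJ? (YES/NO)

Derivation trace:
[∧I] p1 ⊢ ((p1 ∨ p1) ∧ (p1 ∨ p1))
  [Wk] p1, p1 ⊢ (p1 ∨ p1)
    [∨I₂] p1 ⊢ (p1 ∨ p1)
      [Ax] p1 ⊢ p1
  [∨I₂] p1 ⊢ (p1 ∨ p1)
    [Ax] p1 ⊢ p1

Result: YES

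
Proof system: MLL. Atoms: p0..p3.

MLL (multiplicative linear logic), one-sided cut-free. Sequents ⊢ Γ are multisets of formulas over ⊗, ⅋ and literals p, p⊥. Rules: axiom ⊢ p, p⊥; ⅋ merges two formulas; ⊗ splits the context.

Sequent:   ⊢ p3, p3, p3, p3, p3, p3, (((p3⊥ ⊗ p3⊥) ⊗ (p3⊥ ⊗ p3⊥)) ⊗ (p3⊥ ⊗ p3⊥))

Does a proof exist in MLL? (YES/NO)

Derivation trace:
[⊗]  ⊢ p3, p3, p3, p3, p3, p3, (((p3⊥ ⊗ p3⊥) ⊗ (p3⊥ ⊗ p3⊥)) ⊗ (p3⊥ ⊗ p3⊥))
  [⊗]  ⊢ p3, p3, p3, p3, ((p3⊥ ⊗ p3⊥) ⊗ (p3⊥ ⊗ p3⊥))
    [⊗]  ⊢ p3, p3, (p3⊥ ⊗ p3⊥)
      [Ax]  ⊢ p3, p3⊥
      [Ax]  ⊢ p3, p3⊥
    [⊗]  ⊢ p3, p3, (p3⊥ ⊗ p3⊥)
      [Ax]  ⊢ p3, p3⊥
      [Ax]  ⊢ p3, p3⊥
  [⊗]  ⊢ p3, p3, (p3⊥ ⊗ p3⊥)
    [Ax]  ⊢ p3, p3⊥
    [Ax]  ⊢ p3, p3⊥

Result: YES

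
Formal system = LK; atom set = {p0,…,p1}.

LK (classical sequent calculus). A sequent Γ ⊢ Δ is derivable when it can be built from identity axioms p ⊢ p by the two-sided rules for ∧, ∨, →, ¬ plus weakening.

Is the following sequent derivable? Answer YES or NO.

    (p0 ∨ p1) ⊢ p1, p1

Enumerate valuations to refute Γ ⊢ Δ:
  v=00: Γ:[(p0 ∨ p1)=F] Δ:[p1=F, p1=F] refutes=False
  v=01: Γ:[(p0 ∨ p1)=T] Δ:[p1=T, p1=T] refutes=False
  v=10: Γ:[(p0 ∨ p1)=T] Δ:[p1=F, p1=F] refutes=True  ← countermodel

Result: NO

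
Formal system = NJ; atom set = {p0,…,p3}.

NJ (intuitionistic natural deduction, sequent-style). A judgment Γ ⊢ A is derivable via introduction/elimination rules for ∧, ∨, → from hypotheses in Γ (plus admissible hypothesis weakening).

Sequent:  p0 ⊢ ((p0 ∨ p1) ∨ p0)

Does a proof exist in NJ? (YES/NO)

Proof tree:
[∨I₁] p0 ⊢ ((p0 ∨ p1) ∨ p0)
  [∨I₁] p0 ⊢ (p0 ∨ p1)
    [Ax] p0 ⊢ p0

Result: YES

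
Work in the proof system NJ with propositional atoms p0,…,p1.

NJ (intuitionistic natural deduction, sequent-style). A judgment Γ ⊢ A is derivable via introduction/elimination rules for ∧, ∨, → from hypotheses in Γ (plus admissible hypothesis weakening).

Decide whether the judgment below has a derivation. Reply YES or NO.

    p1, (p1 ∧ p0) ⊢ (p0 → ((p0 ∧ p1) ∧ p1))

Derivation (root first):
[Wk] p1, (p1 ∧ p0) ⊢ (p0 → ((p0 ∧ p1) ∧ p1))
  [→I] p1 ⊢ (p0 → ((p0 ∧ p1) ∧ p1))
    [∧I] p1, p0 ⊢ ((p0 ∧ p1) ∧ p1)
      [∧I] p1, p0 ⊢ (p0 ∧ p1)
        [Ax] p0 ⊢ p0
        [Ax] p1 ⊢ p1
      [Ax] p1 ⊢ p1

Result: YES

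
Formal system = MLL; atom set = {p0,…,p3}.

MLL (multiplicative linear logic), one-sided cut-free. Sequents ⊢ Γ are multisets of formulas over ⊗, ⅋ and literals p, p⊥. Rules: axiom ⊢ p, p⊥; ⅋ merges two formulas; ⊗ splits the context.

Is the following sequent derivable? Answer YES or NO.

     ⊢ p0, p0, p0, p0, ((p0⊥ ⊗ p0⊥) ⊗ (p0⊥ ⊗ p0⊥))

Derivation (root first):
[⊗]  ⊢ p0, p0, p0, p0, ((p0⊥ ⊗ p0⊥) ⊗ (p0⊥ ⊗ p0⊥))
  [⊗]  ⊢ p0, p0, (p0⊥ ⊗ p0⊥)
    [Ax]  ⊢ p0, p0⊥
    [Ax]  ⊢ p0, p0⊥
  [⊗]  ⊢ p0, p0, (p0⊥ ⊗ p0⊥)
    [Ax]  ⊢ p0, p0⊥
    [Ax]  ⊢ p0, p0⊥

Result: YES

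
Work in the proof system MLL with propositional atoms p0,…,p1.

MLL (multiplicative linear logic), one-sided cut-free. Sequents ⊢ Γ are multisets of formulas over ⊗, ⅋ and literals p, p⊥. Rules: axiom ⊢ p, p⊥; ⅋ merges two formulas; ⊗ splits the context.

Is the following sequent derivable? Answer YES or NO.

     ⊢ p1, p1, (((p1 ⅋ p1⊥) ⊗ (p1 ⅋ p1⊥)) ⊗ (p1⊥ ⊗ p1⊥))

Derivation (root first):
[⊗]  ⊢ p1, p1, (((p1 ⅋ p1⊥) ⊗ (p1 ⅋ p1⊥)) ⊗ (p1⊥ ⊗ p1⊥))
  [⊗]  ⊢ ((p1 ⅋ p1⊥) ⊗ (p1 ⅋ p1⊥))
    [⅋]  ⊢ (p1 ⅋ p1⊥)
      [Ax]  ⊢ p1, p1⊥
    [⅋]  ⊢ (p1 ⅋ p1⊥)
      [Ax]  ⊢ p1, p1⊥
  [⊗]  ⊢ p1, p1, (p1⊥ ⊗ p1⊥)
    [Ax]  ⊢ p1, p1⊥
    [Ax]  ⊢ p1, p1⊥

Result: YES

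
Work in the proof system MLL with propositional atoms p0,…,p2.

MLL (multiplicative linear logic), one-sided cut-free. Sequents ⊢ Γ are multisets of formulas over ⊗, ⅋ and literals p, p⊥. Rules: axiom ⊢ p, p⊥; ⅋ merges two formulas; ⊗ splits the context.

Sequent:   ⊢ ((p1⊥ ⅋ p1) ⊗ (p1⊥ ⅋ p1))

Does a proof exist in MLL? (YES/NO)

Derivation (root first):
[⊗]  ⊢ ((p1⊥ ⅋ p1) ⊗ (p1⊥ ⅋ p1))
  [⅋]  ⊢ (p1⊥ ⅋ p1)
    [Ax]  ⊢ p1, p1⊥
  [⅋]  ⊢ (p1⊥ ⅋ p1)
    [Ax]  ⊢ p1, p1⊥

Result: YES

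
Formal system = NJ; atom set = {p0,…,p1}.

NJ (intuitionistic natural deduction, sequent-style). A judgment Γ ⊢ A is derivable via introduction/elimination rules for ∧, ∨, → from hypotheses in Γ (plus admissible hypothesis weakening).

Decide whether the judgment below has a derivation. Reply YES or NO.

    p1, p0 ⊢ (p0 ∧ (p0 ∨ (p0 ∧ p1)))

Derivation (root first):
[∧I] p1, p0 ⊢ (p0 ∧ (p0 ∨ (p0 ∧ p1)))
  [Ax] p0 ⊢ p0
  [∨I₂] p1, p0 ⊢ (p0 ∨ (p0 ∧ p1))
    [∧I] p1, p0 ⊢ (p0 ∧ p1)
      [Ax] p0 ⊢ p0
      [Ax] p1 ⊢ p1

Result: YES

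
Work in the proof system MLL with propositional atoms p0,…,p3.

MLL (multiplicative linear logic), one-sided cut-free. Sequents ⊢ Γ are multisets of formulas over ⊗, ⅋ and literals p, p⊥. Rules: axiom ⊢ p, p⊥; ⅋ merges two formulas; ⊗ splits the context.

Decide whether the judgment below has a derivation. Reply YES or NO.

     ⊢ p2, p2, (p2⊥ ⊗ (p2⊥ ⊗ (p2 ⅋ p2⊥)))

Derivation (root first):
[⊗]  ⊢ p2, p2, (p2⊥ ⊗ (p2⊥ ⊗ (p2 ⅋ p2⊥)))
  [Ax]  ⊢ p2, p2⊥
  [⊗]  ⊢ p2, (p2⊥ ⊗ (p2 ⅋ p2⊥))
    [Ax]  ⊢ p2, p2⊥
    [⅋]  ⊢ (p2 ⅋ p2⊥)
      [Ax]  ⊢ p2, p2⊥

Result: YES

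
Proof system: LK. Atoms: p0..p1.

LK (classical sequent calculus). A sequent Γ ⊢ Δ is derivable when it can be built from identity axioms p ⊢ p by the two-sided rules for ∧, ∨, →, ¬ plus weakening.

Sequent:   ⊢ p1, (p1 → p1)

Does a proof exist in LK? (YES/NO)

Derivation (root first):
[→R]  ⊢ p1, (p1 → p1)
  [WR] p1 ⊢ p1, p1
    [Ax] p1 ⊢ p1

Result: YES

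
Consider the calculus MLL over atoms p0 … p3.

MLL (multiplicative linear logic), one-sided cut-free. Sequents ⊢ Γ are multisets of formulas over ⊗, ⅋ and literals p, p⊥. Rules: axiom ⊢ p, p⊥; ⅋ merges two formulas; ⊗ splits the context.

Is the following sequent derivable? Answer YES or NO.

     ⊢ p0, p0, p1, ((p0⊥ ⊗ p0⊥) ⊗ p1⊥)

Proof tree:
[⊗]  ⊢ p0, p0, p1, ((p0⊥ ⊗ p0⊥) ⊗ p1⊥)
  [⊗]  ⊢ p0, p0, (p0⊥ ⊗ p0⊥)
    [Ax]  ⊢ p0, p0⊥
    [Ax]  ⊢ p0, p0⊥
  [Ax]  ⊢ p1, p1⊥

Result: YES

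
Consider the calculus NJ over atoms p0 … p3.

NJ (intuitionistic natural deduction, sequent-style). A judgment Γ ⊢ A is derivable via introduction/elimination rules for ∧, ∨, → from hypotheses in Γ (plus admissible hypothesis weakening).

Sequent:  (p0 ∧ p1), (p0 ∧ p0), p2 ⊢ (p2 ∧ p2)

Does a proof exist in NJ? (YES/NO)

Derivation (root first):
[∧I] (p0 ∧ p1), (p0 ∧ p0), p2 ⊢ (p2 ∧ p2)
  [Wk] p2, (p0 ∧ p1), (p0 ∧ p0) ⊢ p2
    [Wk] p2, (p0 ∧ p1) ⊢ p2
      [Ax] p2 ⊢ p2
  [Wk] p2, (p0 ∧ p1) ⊢ p2
    [Ax] p2 ⊢ p2

Result: YES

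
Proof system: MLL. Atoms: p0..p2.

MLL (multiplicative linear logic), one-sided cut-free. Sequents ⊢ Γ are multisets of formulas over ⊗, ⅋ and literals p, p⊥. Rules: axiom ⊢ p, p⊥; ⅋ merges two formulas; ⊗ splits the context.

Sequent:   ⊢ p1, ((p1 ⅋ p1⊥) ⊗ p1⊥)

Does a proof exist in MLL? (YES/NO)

Derivation trace:
[⊗]  ⊢ p1, ((p1 ⅋ p1⊥) ⊗ p1⊥)
  [⅋]  ⊢ (p1 ⅋ p1⊥)
    [Ax]  ⊢ p1, p1⊥
  [Ax]  ⊢ p1, p1⊥

Result: YES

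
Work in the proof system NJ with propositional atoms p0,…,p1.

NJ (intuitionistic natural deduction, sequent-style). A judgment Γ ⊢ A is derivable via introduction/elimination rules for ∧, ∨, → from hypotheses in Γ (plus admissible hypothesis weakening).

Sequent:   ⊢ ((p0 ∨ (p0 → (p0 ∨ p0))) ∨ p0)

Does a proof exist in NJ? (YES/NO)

Derivation trace:
[∨I₁]  ⊢ ((p0 ∨ (p0 → (p0 ∨ p0))) ∨ p0)
  [∨I₂]  ⊢ (p0 ∨ (p0 → (p0 ∨ p0)))
    [→I]  ⊢ (p0 → (p0 ∨ p0))
      [∨I₂] p0 ⊢ (p0 ∨ p0)
        [Ax] p0 ⊢ p0

Result: YES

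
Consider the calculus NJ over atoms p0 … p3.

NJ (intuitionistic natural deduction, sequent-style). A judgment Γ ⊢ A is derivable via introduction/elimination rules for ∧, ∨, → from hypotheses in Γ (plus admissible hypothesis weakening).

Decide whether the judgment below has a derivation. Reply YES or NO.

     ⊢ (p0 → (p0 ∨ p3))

Derivation (root first):
[→I]  ⊢ (p0 → (p0 ∨ p3))
  [∨I₁] p0 ⊢ (p0 ∨ p3)
    [Ax] p0 ⊢ p0

Result: YES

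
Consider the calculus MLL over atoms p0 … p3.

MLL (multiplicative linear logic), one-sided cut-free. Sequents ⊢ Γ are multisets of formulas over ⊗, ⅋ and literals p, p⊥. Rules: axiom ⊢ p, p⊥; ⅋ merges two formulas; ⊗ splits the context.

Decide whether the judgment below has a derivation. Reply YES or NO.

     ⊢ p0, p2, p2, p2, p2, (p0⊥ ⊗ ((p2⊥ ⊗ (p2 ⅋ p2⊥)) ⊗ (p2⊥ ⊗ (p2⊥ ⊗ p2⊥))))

Derivation trace:
[⊗]  ⊢ p0, p2, p2, p2, p2, (p0⊥ ⊗ ((p2⊥ ⊗ (p2 ⅋ p2⊥)) ⊗ (p2⊥ ⊗ (p2⊥ ⊗ p2⊥))))
  [Ax]  ⊢ p0, p0⊥
  [⊗]  ⊢ p2, p2, p2, p2, ((p2⊥ ⊗ (p2 ⅋ p2⊥)) ⊗ (p2⊥ ⊗ (p2⊥ ⊗ p2⊥)))
    [⊗]  ⊢ p2, (p2⊥ ⊗ (p2 ⅋ p2⊥))
      [Ax]  ⊢ p2, p2⊥
      [⅋]  ⊢ (p2 ⅋ p2⊥)
        [Ax]  ⊢ p2, p2⊥
    [⊗]  ⊢ p2, p2, p2, (p2⊥ ⊗ (p2⊥ ⊗ p2⊥))
      [Ax]  ⊢ p2, p2⊥
      [⊗]  ⊢ p2, p2, (p2⊥ ⊗ p2⊥)
        [Ax]  ⊢ p2, p2⊥
        [Ax]  ⊢ p2, p2⊥

Result: YES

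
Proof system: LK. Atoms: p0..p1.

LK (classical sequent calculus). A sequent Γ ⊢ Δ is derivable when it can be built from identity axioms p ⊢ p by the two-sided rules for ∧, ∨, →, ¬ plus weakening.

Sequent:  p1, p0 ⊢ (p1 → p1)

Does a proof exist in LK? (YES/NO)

Derivation trace:
[WL] p1, p0 ⊢ (p1 → p1)
  [WL] p1 ⊢ (p1 → p1)
    [→R]  ⊢ (p1 → p1)
      [Ax] p1 ⊢ p1

Result: YES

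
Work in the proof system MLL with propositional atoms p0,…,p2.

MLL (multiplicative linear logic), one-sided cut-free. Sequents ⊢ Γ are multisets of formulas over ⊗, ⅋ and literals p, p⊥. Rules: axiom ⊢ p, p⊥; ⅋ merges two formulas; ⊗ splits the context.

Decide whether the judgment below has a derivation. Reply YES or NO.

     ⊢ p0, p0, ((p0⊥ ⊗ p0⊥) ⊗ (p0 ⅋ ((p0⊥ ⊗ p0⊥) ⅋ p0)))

Derivation trace:
[⊗]  ⊢ p0, p0, ((p0⊥ ⊗ p0⊥) ⊗ (p0 ⅋ ((p0⊥ ⊗ p0⊥) ⅋ p0)))
  [⊗]  ⊢ p0, p0, (p0⊥ ⊗ p0⊥)
    [Ax]  ⊢ p0, p0⊥
    [Ax]  ⊢ p0, p0⊥
  [⅋]  ⊢ (p0 ⅋ ((p0⊥ ⊗ p0⊥) ⅋ p0))
    [⅋]  ⊢ p0, ((p0⊥ ⊗ p0⊥) ⅋ p0)
      [⊗]  ⊢ p0, p0, (p0⊥ ⊗ p0⊥)
        [Ax]  ⊢ p0, p0⊥
        [Ax]  ⊢ p0, p0⊥

Result: YES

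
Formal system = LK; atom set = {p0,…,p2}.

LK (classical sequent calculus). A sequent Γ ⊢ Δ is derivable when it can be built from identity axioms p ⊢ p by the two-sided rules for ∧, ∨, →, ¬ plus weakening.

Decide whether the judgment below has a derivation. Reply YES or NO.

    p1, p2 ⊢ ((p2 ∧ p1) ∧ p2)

Proof tree:
[∧R] p1, p2 ⊢ ((p2 ∧ p1) ∧ p2)
  [∧R] p1, p2 ⊢ (p2 ∧ p1)
    [Ax] p2 ⊢ p2
    [Ax] p1 ⊢ p1
  [Ax] p2 ⊢ p2

Result: YES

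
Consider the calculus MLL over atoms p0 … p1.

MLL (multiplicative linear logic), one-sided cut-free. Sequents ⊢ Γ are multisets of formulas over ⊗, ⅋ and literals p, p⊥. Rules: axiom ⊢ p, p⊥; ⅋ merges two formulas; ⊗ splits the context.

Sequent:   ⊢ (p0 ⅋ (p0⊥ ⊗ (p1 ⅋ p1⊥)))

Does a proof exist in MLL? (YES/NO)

Derivation trace:
[⅋]  ⊢ (p0 ⅋ (p0⊥ ⊗ (p1 ⅋ p1⊥)))
  [⊗]  ⊢ p0, (p0⊥ ⊗ (p1 ⅋ p1⊥))
    [Ax]  ⊢ p0, p0⊥
    [⅋]  ⊢ (p1 ⅋ p1⊥)
      [Ax]  ⊢ p1, p1⊥

Result: YES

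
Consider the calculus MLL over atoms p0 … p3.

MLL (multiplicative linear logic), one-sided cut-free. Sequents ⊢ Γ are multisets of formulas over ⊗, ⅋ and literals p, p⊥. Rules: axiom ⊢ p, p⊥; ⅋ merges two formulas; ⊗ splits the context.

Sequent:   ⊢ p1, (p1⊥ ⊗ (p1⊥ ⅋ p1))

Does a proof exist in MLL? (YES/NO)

Derivation (root first):
[⊗]  ⊢ p1, (p1⊥ ⊗ (p1⊥ ⅋ p1))
  [Ax]  ⊢ p1, p1⊥
  [⅋]  ⊢ (p1⊥ ⅋ p1)
    [Ax]  ⊢ p1, p1⊥

Result: YES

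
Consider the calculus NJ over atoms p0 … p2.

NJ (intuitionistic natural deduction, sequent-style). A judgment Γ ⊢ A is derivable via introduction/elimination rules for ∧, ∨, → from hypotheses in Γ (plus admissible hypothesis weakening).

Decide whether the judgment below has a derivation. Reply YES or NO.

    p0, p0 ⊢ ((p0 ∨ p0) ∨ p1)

Derivation trace:
[∨I₁] p0, p0 ⊢ ((p0 ∨ p0) ∨ p1)
  [∨I₂] p0, p0 ⊢ (p0 ∨ p0)
    [Wk] p0, p0 ⊢ p0
      [Ax] p0 ⊢ p0

Result: YES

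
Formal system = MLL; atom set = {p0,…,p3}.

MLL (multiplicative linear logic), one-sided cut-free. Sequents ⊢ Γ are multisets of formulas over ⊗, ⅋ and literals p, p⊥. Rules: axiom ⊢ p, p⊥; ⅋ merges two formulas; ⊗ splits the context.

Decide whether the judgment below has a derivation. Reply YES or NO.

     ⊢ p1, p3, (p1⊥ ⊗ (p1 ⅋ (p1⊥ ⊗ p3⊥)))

Derivation trace:
[⊗]  ⊢ p1, p3, (p1⊥ ⊗ (p1 ⅋ (p1⊥ ⊗ p3⊥)))
  [Ax]  ⊢ p1, p1⊥
  [⅋]  ⊢ p3, (p1 ⅋ (p1⊥ ⊗ p3⊥))
    [⊗]  ⊢ p1, p3, (p1⊥ ⊗ p3⊥)
      [Ax]  ⊢ p1, p1⊥
      [Ax]  ⊢ p3, p3⊥

Result: YES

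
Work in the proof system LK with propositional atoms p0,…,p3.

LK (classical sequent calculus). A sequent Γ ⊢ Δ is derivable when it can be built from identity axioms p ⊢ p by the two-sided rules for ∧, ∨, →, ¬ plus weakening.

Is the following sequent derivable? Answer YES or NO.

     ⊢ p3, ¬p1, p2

Search for a countermodel by truth-table:
  v=0000: Γ:[] Δ:[p3=F, ¬p1=T, p2=F] refutes=False
  v=0001: Γ:[] Δ:[p3=T, ¬p1=T, p2=F] refutes=False
  v=0010: Γ:[] Δ:[p3=F, ¬p1=T, p2=T] refutes=False
  v=0011: Γ:[] Δ:[p3=T, ¬p1=T, p2=T] refutes=False
  v=0100: Γ:[] Δ:[p3=F, ¬p1=F, p2=F] refutes=True  ← countermodel

Result: NO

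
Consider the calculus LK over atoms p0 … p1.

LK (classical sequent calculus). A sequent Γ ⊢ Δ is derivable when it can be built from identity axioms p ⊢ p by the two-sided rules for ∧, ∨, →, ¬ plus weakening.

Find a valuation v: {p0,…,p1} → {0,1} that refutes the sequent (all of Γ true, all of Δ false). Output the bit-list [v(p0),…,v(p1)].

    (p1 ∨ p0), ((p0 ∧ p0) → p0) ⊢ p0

Search for a countermodel by truth-table:
  v=00: Γ:[(p1 ∨ p0)=F, ((p0 ∧ p0) → p0)=T] Δ:[p0=F] refutes=False
  v=01: Γ:[(p1 ∨ p0)=T, ((p0 ∧ p0) → p0)=T] Δ:[p0=F] refutes=True  ← countermodel

Result: [0, 1]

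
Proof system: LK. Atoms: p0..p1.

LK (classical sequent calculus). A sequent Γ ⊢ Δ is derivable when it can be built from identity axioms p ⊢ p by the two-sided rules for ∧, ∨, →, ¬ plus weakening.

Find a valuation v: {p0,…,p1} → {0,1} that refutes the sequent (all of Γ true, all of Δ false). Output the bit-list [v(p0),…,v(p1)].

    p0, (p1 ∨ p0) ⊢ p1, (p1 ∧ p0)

Search for a countermodel by truth-table:
  v=00: Γ:[p0=F, (p1 ∨ p0)=F] Δ:[p1=F, (p1 ∧ p0)=F] refutes=False
  v=01: Γ:[p0=F, (p1 ∨ p0)=T] Δ:[p1=T, (p1 ∧ p0)=F] refutes=False
  v=10: Γ:[p0=T, (p1 ∨ p0)=T] Δ:[p1=F, (p1 ∧ p0)=F] refutes=True  ← countermodel

Result: [1, 0]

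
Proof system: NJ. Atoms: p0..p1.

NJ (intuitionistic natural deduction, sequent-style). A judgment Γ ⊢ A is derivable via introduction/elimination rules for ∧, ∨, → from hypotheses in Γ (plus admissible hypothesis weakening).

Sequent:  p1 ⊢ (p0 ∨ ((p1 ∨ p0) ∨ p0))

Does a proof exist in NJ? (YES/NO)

Derivation (root first):
[∨I₂] p1 ⊢ (p0 ∨ ((p1 ∨ p0) ∨ p0))
  [∨I₁] p1 ⊢ ((p1 ∨ p0) ∨ p0)
    [∨I₁] p1 ⊢ (p1 ∨ p0)
      [Ax] p1 ⊢ p1

Result: YES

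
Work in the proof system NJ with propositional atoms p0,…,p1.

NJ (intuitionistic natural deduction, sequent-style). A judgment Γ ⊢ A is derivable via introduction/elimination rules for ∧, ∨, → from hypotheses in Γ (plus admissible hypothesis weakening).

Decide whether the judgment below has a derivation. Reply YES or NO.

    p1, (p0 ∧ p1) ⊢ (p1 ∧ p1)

Derivation trace:
[∧I] p1, (p0 ∧ p1) ⊢ (p1 ∧ p1)
  [Wk] p1, (p0 ∧ p1) ⊢ p1
    [Ax] p1 ⊢ p1
  [Ax] p1 ⊢ p1

Result: YES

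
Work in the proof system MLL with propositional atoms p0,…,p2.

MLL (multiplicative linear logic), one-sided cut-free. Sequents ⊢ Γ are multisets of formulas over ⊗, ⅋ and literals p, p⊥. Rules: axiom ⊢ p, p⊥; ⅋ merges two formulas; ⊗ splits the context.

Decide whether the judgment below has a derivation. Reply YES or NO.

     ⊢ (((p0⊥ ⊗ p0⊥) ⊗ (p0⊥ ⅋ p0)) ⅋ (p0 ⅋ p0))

Proof tree:
[⅋]  ⊢ (((p0⊥ ⊗ p0⊥) ⊗ (p0⊥ ⅋ p0)) ⅋ (p0 ⅋ p0))
  [⅋]  ⊢ ((p0⊥ ⊗ p0⊥) ⊗ (p0⊥ ⅋ p0)), (p0 ⅋ p0)
    [⊗]  ⊢ p0, p0, ((p0⊥ ⊗ p0⊥) ⊗ (p0⊥ ⅋ p0))
      [⊗]  ⊢ p0, p0, (p0⊥ ⊗ p0⊥)
        [Ax]  ⊢ p0, p0⊥
        [Ax]  ⊢ p0, p0⊥
      [⅋]  ⊢ (p0⊥ ⅋ p0)
        [Ax]  ⊢ p0, p0⊥

Result: YES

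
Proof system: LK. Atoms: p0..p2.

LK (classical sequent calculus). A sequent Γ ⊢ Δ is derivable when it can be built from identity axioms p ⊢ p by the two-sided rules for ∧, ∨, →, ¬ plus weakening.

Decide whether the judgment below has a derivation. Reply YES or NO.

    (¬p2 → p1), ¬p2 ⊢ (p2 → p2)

Derivation (root first):
[¬L] (¬p2 → p1), ¬p2 ⊢ (p2 → p2)
  [→L] (¬p2 → p1) ⊢ p2, (p2 → p2)
    [¬R]  ⊢ p2, ¬p2
      [Ax] p2 ⊢ p2
    [WL] p1 ⊢ (p2 → p2)
      [→R]  ⊢ (p2 → p2)
        [Ax] p2 ⊢ p2

Result: YES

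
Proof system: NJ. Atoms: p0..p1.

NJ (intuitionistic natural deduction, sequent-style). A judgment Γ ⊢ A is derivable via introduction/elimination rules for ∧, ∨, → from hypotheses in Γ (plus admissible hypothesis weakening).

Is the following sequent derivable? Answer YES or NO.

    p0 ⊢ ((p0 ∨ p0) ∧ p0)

Derivation trace:
[∧I] p0 ⊢ ((p0 ∨ p0) ∧ p0)
  [∨I₂] p0 ⊢ (p0 ∨ p0)
    [Ax] p0 ⊢ p0
  [Ax] p0 ⊢ p0

Result: YES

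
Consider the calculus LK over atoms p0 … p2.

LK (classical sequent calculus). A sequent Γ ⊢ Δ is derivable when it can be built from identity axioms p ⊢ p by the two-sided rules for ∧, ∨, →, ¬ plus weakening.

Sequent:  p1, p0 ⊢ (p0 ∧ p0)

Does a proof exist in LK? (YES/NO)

Derivation trace:
[∧R] p1, p0 ⊢ (p0 ∧ p0)
  [Ax] p0 ⊢ p0
  [WL] p0, p1 ⊢ p0
    [Ax] p0 ⊢ p0

Result: YES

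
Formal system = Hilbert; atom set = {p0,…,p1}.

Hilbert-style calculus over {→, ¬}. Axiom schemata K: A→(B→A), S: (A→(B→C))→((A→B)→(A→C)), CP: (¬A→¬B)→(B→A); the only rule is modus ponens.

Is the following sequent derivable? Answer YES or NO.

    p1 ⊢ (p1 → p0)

Enumerate valuations to refute Γ ⊢ Δ:
  v=00: Γ:[p1=F] Δ:[(p1 → p0)=T] refutes=False
  v=01: Γ:[p1=T] Δ:[(p1 → p0)=F] refutes=True  ← countermodel

Result: NO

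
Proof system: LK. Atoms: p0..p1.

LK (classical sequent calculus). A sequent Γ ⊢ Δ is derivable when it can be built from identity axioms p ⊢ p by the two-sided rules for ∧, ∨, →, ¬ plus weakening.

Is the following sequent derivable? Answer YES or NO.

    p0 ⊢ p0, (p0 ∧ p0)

Proof tree:
[∧R] p0 ⊢ p0, (p0 ∧ p0)
  [WR] p0 ⊢ p0, p0
    [Ax] p0 ⊢ p0
  [Ax] p0 ⊢ p0

Result: YES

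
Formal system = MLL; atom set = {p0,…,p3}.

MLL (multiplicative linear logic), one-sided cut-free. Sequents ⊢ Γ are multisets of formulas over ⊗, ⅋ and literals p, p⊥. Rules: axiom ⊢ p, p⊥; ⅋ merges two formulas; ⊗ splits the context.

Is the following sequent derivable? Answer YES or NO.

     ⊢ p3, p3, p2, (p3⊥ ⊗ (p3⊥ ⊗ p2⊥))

Derivation trace:
[⊗]  ⊢ p3, p3, p2, (p3⊥ ⊗ (p3⊥ ⊗ p2⊥))
  [Ax]  ⊢ p3, p3⊥
  [⊗]  ⊢ p3, p2, (p3⊥ ⊗ p2⊥)
    [Ax]  ⊢ p3, p3⊥
    [Ax]  ⊢ p2, p2⊥

Result: YES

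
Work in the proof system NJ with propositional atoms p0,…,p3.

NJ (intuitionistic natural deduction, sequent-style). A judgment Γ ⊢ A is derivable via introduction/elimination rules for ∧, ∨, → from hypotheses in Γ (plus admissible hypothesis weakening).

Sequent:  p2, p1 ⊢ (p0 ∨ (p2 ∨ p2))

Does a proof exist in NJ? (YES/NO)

Derivation (root first):
[Wk] p2, p1 ⊢ (p0 ∨ (p2 ∨ p2))
  [∨I₂] p2 ⊢ (p0 ∨ (p2 ∨ p2))
    [∨I₁] p2 ⊢ (p2 ∨ p2)
      [Ax] p2 ⊢ p2

Result: YES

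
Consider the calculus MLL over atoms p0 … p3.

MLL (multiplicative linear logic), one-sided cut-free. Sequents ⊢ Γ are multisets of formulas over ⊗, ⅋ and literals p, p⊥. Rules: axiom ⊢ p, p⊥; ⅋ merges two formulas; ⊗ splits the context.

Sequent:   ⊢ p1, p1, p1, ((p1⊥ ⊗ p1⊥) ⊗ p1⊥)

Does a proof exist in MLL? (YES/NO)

Derivation trace:
[⊗]  ⊢ p1, p1, p1, ((p1⊥ ⊗ p1⊥) ⊗ p1⊥)
  [⊗]  ⊢ p1, p1, (p1⊥ ⊗ p1⊥)
    [Ax]  ⊢ p1, p1⊥
    [Ax]  ⊢ p1, p1⊥
  [Ax]  ⊢ p1, p1⊥

Result: YES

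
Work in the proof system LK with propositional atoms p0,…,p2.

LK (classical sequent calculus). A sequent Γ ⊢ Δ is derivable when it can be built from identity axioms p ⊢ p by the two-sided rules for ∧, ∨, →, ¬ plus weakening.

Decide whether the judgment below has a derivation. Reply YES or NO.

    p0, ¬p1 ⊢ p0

Derivation (root first):
[¬L] p0, ¬p1 ⊢ p0
  [WR] p0 ⊢ p0, p1
    [Ax] p0 ⊢ p0

Result: YES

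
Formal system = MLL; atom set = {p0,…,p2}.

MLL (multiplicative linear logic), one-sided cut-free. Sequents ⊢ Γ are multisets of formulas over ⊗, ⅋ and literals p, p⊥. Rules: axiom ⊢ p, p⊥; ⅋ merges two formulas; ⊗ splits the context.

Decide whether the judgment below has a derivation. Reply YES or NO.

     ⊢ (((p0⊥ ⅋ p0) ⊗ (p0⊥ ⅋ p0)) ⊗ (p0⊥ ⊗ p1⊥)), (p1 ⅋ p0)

Proof tree:
[⅋]  ⊢ (((p0⊥ ⅋ p0) ⊗ (p0⊥ ⅋ p0)) ⊗ (p0⊥ ⊗ p1⊥)), (p1 ⅋ p0)
  [⊗]  ⊢ p0, p1, (((p0⊥ ⅋ p0) ⊗ (p0⊥ ⅋ p0)) ⊗ (p0⊥ ⊗ p1⊥))
    [⊗]  ⊢ ((p0⊥ ⅋ p0) ⊗ (p0⊥ ⅋ p0))
      [⅋]  ⊢ (p0⊥ ⅋ p0)
        [Ax]  ⊢ p0, p0⊥
      [⅋]  ⊢ (p0⊥ ⅋ p0)
        [Ax]  ⊢ p0, p0⊥
    [⊗]  ⊢ p0, p1, (p0⊥ ⊗ p1⊥)
      [Ax]  ⊢ p0, p0⊥
      [Ax]  ⊢ p1, p1⊥

Result: YES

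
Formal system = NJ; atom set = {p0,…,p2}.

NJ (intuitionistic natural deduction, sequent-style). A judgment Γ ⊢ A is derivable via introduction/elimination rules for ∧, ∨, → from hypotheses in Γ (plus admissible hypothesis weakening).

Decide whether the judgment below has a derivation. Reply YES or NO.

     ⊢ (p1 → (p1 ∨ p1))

Derivation (root first):
[→I]  ⊢ (p1 → (p1 ∨ p1))
  [∨I₂] p1 ⊢ (p1 ∨ p1)
    [Ax] p1 ⊢ p1

Result: YES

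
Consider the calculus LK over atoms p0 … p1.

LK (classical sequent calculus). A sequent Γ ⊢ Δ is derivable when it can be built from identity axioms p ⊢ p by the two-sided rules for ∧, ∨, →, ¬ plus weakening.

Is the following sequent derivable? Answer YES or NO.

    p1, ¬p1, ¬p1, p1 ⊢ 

Derivation trace:
[WL] p1, ¬p1, ¬p1, p1 ⊢ 
  [¬L] p1, ¬p1, ¬p1 ⊢ 
    [WR] p1, ¬p1 ⊢ p1
      [¬L] p1, ¬p1 ⊢ 
        [Ax] p1 ⊢ p1

Result: YES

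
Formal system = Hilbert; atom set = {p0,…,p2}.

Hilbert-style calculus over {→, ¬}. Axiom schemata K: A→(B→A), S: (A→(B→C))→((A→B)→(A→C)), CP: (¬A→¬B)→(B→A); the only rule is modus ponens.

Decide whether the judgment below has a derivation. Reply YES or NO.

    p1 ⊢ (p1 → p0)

Truth-table refutation:
  v=000: Γ:[p1=F] Δ:[(p1 → p0)=T] refutes=False
  v=001: Γ:[p1=F] Δ:[(p1 → p0)=T] refutes=False
  v=010: Γ:[p1=T] Δ:[(p1 → p0)=F] refutes=True  ← countermodel

Result: NO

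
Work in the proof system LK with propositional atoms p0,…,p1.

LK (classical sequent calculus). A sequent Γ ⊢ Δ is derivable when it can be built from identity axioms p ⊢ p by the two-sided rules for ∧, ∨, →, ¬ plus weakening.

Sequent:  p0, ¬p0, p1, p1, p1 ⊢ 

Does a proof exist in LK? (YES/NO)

Proof tree:
[WL] p0, ¬p0, p1, p1, p1 ⊢ 
  [WL] p0, ¬p0, p1, p1 ⊢ 
    [WL] p0, ¬p0, p1 ⊢ 
      [¬L] p0, ¬p0 ⊢ 
        [Ax] p0 ⊢ p0

Result: YES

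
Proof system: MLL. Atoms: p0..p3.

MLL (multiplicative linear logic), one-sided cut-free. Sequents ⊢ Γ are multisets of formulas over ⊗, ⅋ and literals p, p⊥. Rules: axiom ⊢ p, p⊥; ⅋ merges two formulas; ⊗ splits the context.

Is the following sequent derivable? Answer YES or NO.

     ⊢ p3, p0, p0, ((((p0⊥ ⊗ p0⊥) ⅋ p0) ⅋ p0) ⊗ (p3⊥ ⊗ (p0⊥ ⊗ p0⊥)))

Proof tree:
[⊗]  ⊢ p3, p0, p0, ((((p0⊥ ⊗ p0⊥) ⅋ p0) ⅋ p0) ⊗ (p3⊥ ⊗ (p0⊥ ⊗ p0⊥)))
  [⅋]  ⊢ (((p0⊥ ⊗ p0⊥) ⅋ p0) ⅋ p0)
    [⅋]  ⊢ p0, ((p0⊥ ⊗ p0⊥) ⅋ p0)
      [⊗]  ⊢ p0, p0, (p0⊥ ⊗ p0⊥)
        [Ax]  ⊢ p0, p0⊥
        [Ax]  ⊢ p0, p0⊥
  [⊗]  ⊢ p3, p0, p0, (p3⊥ ⊗ (p0⊥ ⊗ p0⊥))
    [Ax]  ⊢ p3, p3⊥
    [⊗]  ⊢ p0, p0, (p0⊥ ⊗ p0⊥)
      [Ax]  ⊢ p0, p0⊥
      [Ax]  ⊢ p0, p0⊥

Result: YES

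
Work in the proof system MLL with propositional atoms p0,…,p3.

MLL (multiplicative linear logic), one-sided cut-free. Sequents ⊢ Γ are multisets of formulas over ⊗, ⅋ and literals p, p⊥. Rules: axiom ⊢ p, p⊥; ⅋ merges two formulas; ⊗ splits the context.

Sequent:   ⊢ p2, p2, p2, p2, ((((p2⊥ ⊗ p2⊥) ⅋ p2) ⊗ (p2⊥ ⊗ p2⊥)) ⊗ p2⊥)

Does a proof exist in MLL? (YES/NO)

Derivation trace:
[⊗]  ⊢ p2, p2, p2, p2, ((((p2⊥ ⊗ p2⊥) ⅋ p2) ⊗ (p2⊥ ⊗ p2⊥)) ⊗ p2⊥)
  [⊗]  ⊢ p2, p2, p2, (((p2⊥ ⊗ p2⊥) ⅋ p2) ⊗ (p2⊥ ⊗ p2⊥))
    [⅋]  ⊢ p2, ((p2⊥ ⊗ p2⊥) ⅋ p2)
      [⊗]  ⊢ p2, p2, (p2⊥ ⊗ p2⊥)
        [Ax]  ⊢ p2, p2⊥
        [Ax]  ⊢ p2, p2⊥
    [⊗]  ⊢ p2, p2, (p2⊥ ⊗ p2⊥)
      [Ax]  ⊢ p2, p2⊥
      [Ax]  ⊢ p2, p2⊥
  [Ax]  ⊢ p2, p2⊥

Result: YES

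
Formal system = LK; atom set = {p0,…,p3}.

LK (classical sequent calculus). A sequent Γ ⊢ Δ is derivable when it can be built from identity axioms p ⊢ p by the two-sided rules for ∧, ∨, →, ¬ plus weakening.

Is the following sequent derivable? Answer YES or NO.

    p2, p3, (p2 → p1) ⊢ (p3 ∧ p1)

Proof tree:
[∧R] p2, p3, (p2 → p1) ⊢ (p3 ∧ p1)
  [Ax] p3 ⊢ p3
  [→L] p2, (p2 → p1) ⊢ p1
    [Ax] p2 ⊢ p2
    [Ax] p1 ⊢ p1

Result: YES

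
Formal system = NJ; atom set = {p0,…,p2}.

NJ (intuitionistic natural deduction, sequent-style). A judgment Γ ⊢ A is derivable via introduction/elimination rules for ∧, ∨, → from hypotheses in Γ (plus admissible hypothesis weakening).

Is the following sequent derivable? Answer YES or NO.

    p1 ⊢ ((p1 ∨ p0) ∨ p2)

Derivation (root first):
[∨I₁] p1 ⊢ ((p1 ∨ p0) ∨ p2)
  [∨I₁] p1 ⊢ (p1 ∨ p0)
    [Ax] p1 ⊢ p1

Result: YES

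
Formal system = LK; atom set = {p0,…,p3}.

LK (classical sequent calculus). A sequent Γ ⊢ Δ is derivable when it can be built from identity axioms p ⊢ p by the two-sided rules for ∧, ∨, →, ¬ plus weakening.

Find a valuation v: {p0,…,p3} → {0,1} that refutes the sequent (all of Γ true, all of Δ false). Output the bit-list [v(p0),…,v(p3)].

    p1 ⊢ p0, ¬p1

Truth-table refutation:
  v=0000: Γ:[p1=F] Δ:[p0=F, ¬p1=T] refutes=False
  v=0001: Γ:[p1=F] Δ:[p0=F, ¬p1=T] refutes=False
  v=0010: Γ:[p1=F] Δ:[p0=F, ¬p1=T] refutes=False
  v=0011: Γ:[p1=F] Δ:[p0=F, ¬p1=T] refutes=False
  v=0100: Γ:[p1=T] Δ:[p0=F, ¬p1=F] refutes=True  ← countermodel

Result: [0, 1, 0, 0]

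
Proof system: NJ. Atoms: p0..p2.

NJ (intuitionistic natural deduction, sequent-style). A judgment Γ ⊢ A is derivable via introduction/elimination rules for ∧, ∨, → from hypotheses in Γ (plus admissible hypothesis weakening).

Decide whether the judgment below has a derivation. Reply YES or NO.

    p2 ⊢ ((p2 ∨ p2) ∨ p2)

Proof tree:
[∨I₁] p2 ⊢ ((p2 ∨ p2) ∨ p2)
  [∨I₂] p2 ⊢ (p2 ∨ p2)
    [Ax] p2 ⊢ p2

Result: YES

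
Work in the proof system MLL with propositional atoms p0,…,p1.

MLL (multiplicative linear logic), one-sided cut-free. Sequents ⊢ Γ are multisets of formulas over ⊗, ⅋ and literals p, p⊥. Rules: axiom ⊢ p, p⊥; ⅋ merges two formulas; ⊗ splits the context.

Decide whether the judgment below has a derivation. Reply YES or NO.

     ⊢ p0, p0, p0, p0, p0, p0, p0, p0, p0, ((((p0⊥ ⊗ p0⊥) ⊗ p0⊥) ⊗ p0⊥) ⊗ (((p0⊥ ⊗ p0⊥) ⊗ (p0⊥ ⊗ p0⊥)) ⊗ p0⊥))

Derivation trace:
[⊗]  ⊢ p0, p0, p0, p0, p0, p0, p0, p0, p0, ((((p0⊥ ⊗ p0⊥) ⊗ p0⊥) ⊗ p0⊥) ⊗ (((p0⊥ ⊗ p0⊥) ⊗ (p0⊥ ⊗ p0⊥)) ⊗ p0⊥))
  [⊗]  ⊢ p0, p0, p0, p0, (((p0⊥ ⊗ p0⊥) ⊗ p0⊥) ⊗ p0⊥)
    [⊗]  ⊢ p0, p0, p0, ((p0⊥ ⊗ p0⊥) ⊗ p0⊥)
      [⊗]  ⊢ p0, p0, (p0⊥ ⊗ p0⊥)
        [Ax]  ⊢ p0, p0⊥
        [Ax]  ⊢ p0, p0⊥
      [Ax]  ⊢ p0, p0⊥
    [Ax]  ⊢ p0, p0⊥
  [⊗]  ⊢ p0, p0, p0, p0, p0, (((p0⊥ ⊗ p0⊥) ⊗ (p0⊥ ⊗ p0⊥)) ⊗ p0⊥)
    [⊗]  ⊢ p0, p0, p0, p0, ((p0⊥ ⊗ p0⊥) ⊗ (p0⊥ ⊗ p0⊥))
      [⊗]  ⊢ p0, p0, (p0⊥ ⊗ p0⊥)
        [Ax]  ⊢ p0, p0⊥
        [Ax]  ⊢ p0, p0⊥
      [⊗]  ⊢ p0, p0, (p0⊥ ⊗ p0⊥)
        [Ax]  ⊢ p0, p0⊥
        [Ax]  ⊢ p0, p0⊥
    [Ax]  ⊢ p0, p0⊥

Result: YES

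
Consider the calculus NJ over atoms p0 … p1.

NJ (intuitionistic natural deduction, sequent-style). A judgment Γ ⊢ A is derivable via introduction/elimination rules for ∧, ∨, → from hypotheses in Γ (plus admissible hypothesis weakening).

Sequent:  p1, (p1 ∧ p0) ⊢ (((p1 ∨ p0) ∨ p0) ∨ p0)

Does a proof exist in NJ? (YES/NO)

Proof tree:
[∨I₁] p1, (p1 ∧ p0) ⊢ (((p1 ∨ p0) ∨ p0) ∨ p0)
  [∨I₁] p1, (p1 ∧ p0) ⊢ ((p1 ∨ p0) ∨ p0)
    [∨I₁] p1, (p1 ∧ p0) ⊢ (p1 ∨ p0)
      [Wk] p1, (p1 ∧ p0) ⊢ p1
        [Ax] p1 ⊢ p1

Result: YES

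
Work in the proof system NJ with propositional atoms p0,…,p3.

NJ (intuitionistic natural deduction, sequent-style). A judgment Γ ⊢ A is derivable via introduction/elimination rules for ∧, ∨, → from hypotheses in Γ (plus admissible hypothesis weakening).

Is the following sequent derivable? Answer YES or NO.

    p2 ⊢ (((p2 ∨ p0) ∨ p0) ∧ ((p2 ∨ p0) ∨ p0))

Proof tree:
[∧I] p2 ⊢ (((p2 ∨ p0) ∨ p0) ∧ ((p2 ∨ p0) ∨ p0))
  [∨I₁] p2 ⊢ ((p2 ∨ p0) ∨ p0)
    [∨I₁] p2 ⊢ (p2 ∨ p0)
      [Ax] p2 ⊢ p2
  [∨I₁] p2 ⊢ ((p2 ∨ p0) ∨ p0)
    [∨I₁] p2 ⊢ (p2 ∨ p0)
      [Ax] p2 ⊢ p2

Result: YES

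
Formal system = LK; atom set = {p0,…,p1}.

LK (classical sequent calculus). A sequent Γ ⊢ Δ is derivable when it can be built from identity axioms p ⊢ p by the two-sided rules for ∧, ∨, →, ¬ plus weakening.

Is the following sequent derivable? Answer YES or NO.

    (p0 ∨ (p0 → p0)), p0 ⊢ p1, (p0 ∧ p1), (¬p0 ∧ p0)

Enumerate valuations to refute Γ ⊢ Δ:
  v=00: Γ:[(p0 ∨ (p0 → p0))=T, p0=F] Δ:[p1=F, (p0 ∧ p1)=F, (¬p0 ∧ p0)=F] refutes=False
  v=01: Γ:[(p0 ∨ (p0 → p0))=T, p0=F] Δ:[p1=T, (p0 ∧ p1)=F, (¬p0 ∧ p0)=F] refutes=False
  v=10: Γ:[(p0 ∨ (p0 → p0))=T, p0=T] Δ:[p1=F, (p0 ∧ p1)=F, (¬p0 ∧ p0)=F] refutes=True  ← countermodel

Result: NO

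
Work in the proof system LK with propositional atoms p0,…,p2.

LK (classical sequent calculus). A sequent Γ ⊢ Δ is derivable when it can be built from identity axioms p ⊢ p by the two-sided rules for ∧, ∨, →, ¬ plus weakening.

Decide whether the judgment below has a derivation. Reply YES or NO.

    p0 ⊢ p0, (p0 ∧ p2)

Derivation trace:
[∧R] p0 ⊢ p0, (p0 ∧ p2)
  [Ax] p0 ⊢ p0
  [WR] p0 ⊢ p0, p2
    [Ax] p0 ⊢ p0

Result: YES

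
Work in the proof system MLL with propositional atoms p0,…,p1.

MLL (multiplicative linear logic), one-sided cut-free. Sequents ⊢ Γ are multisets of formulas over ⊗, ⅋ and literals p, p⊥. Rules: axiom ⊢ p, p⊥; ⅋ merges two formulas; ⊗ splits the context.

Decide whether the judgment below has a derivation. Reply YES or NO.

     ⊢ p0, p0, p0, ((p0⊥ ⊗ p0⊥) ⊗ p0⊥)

Proof tree:
[⊗]  ⊢ p0, p0, p0, ((p0⊥ ⊗ p0⊥) ⊗ p0⊥)
  [⊗]  ⊢ p0, p0, (p0⊥ ⊗ p0⊥)
    [Ax]  ⊢ p0, p0⊥
    [Ax]  ⊢ p0, p0⊥
  [Ax]  ⊢ p0, p0⊥

Result: YES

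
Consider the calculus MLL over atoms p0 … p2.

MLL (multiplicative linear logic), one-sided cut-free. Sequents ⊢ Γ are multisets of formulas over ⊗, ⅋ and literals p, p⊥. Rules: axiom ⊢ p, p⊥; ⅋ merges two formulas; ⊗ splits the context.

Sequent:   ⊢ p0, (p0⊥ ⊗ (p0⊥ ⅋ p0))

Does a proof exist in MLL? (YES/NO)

Derivation (root first):
[⊗]  ⊢ p0, (p0⊥ ⊗ (p0⊥ ⅋ p0))
  [Ax]  ⊢ p0, p0⊥
  [⅋]  ⊢ (p0⊥ ⅋ p0)
    [Ax]  ⊢ p0, p0⊥

Result: YES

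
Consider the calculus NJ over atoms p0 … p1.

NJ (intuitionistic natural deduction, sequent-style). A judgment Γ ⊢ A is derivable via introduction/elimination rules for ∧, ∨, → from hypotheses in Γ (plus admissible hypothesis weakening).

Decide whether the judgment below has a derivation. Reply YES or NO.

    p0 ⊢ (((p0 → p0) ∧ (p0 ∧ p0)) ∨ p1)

Derivation (root first):
[∨I₁] p0 ⊢ (((p0 → p0) ∧ (p0 ∧ p0)) ∨ p1)
  [∧I] p0 ⊢ ((p0 → p0) ∧ (p0 ∧ p0))
    [→I]  ⊢ (p0 → p0)
      [Ax] p0 ⊢ p0
    [∧I] p0 ⊢ (p0 ∧ p0)
      [Ax] p0 ⊢ p0
      [Ax] p0 ⊢ p0

Result: YES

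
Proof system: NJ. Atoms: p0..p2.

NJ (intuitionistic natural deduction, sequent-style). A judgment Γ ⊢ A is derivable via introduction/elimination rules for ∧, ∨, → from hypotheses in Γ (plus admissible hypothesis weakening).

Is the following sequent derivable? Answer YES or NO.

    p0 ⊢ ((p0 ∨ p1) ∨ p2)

Proof tree:
[∨I₁] p0 ⊢ ((p0 ∨ p1) ∨ p2)
  [∨I₁] p0 ⊢ (p0 ∨ p1)
    [Ax] p0 ⊢ p0

Result: YES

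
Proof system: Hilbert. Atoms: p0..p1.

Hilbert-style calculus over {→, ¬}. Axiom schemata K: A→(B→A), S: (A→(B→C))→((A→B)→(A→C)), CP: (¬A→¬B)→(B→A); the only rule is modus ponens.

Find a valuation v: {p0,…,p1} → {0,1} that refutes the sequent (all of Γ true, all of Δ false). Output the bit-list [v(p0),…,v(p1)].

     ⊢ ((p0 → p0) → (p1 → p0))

Enumerate valuations to refute Γ ⊢ Δ:
  v=00: Γ:[] Δ:[((p0 → p0) → (p1 → p0))=T] refutes=False
  v=01: Γ:[] Δ:[((p0 → p0) → (p1 → p0))=F] refutes=True  ← countermodel

Result: [0, 1]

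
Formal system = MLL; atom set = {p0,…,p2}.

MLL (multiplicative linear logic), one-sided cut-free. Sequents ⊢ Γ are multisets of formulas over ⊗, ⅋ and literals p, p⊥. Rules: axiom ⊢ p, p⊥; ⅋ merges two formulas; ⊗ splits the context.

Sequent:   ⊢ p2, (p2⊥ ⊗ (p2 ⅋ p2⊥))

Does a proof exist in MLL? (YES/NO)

Derivation trace:
[⊗]  ⊢ p2, (p2⊥ ⊗ (p2 ⅋ p2⊥))
  [Ax]  ⊢ p2, p2⊥
  [⅋]  ⊢ (p2 ⅋ p2⊥)
    [Ax]  ⊢ p2, p2⊥

Result: YES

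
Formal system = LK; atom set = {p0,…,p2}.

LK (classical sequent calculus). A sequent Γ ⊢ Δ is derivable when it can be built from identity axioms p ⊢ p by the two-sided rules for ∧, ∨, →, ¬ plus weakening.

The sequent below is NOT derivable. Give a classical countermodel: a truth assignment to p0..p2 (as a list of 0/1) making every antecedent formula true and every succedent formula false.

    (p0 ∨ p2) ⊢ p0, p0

Truth-table refutation:
  v=000: Γ:[(p0 ∨ p2)=F] Δ:[p0=F, p0=F] refutes=False
  v=001: Γ:[(p0 ∨ p2)=T] Δ:[p0=F, p0=F] refutes=True  ← countermodel

Result: [0, 0, 1]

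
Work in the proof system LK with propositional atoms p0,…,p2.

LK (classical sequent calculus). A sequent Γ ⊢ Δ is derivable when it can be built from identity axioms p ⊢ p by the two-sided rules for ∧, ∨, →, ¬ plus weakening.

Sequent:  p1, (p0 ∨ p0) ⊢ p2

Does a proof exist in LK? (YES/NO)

Enumerate valuations to refute Γ ⊢ Δ:
  v=000: Γ:[p1=F, (p0 ∨ p0)=F] Δ:[p2=F] refutes=False
  v=001: Γ:[p1=F, (p0 ∨ p0)=F] Δ:[p2=T] refutes=False
  v=010: Γ:[p1=T, (p0 ∨ p0)=F] Δ:[p2=F] refutes=False
  v=011: Γ:[p1=T, (p0 ∨ p0)=F] Δ:[p2=T] refutes=False
  v=100: Γ:[p1=F, (p0 ∨ p0)=T] Δ:[p2=F] refutes=False
  v=101: Γ:[p1=F, (p0 ∨ p0)=T] Δ:[p2=T] refutes=False
  v=110: Γ:[p1=T, (p0 ∨ p0)=T] Δ:[p2=F] refutes=True  ← countermodel

Result: NO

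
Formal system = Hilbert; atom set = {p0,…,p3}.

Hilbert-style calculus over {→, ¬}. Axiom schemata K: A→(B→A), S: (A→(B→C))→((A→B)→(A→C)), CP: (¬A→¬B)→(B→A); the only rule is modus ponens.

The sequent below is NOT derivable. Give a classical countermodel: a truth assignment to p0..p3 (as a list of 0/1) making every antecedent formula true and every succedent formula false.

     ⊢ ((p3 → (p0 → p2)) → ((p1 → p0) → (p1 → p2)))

Truth-table refutation:
  v=0000: Γ:[] Δ:[((p3 → (p0 → p2)) → ((p1 → p0) → (p1 → p2)))=T] refutes=False
  v=0001: Γ:[] Δ:[((p3 → (p0 → p2)) → ((p1 → p0) → (p1 → p2)))=T] refutes=False
  v=0010: Γ:[] Δ:[((p3 → (p0 → p2)) → ((p1 → p0) → (p1 → p2)))=T] refutes=False
  v=0011: Γ:[] Δ:[((p3 → (p0 → p2)) → ((p1 → p0) → (p1 → p2)))=T] refutes=False
  v=0100: Γ:[] Δ:[((p3 → (p0 → p2)) → ((p1 → p0) → (p1 → p2)))=T] refutes=False
  v=0101: Γ:[] Δ:[((p3 → (p0 → p2)) → ((p1 → p0) → (p1 → p2)))=T] refutes=False
  v=0110: Γ:[] Δ:[((p3 → (p0 → p2)) → ((p1 → p0) → (p1 → p2)))=T] refutes=False
  v=0111: Γ:[] Δ:[((p3 → (p0 → p2)) → ((p1 → p0) → (p1 → p2)))=T] refutes=False
  v=1000: Γ:[] Δ:[((p3 → (p0 → p2)) → ((p1 → p0) → (p1 → p2)))=T] refutes=False
  v=1001: Γ:[] Δ:[((p3 → (p0 → p2)) → ((p1 → p0) → (p1 → p2)))=T] refutes=False
  v=1010: Γ:[] Δ:[((p3 → (p0 → p2)) → ((p1 → p0) → (p1 → p2)))=T] refutes=False
  v=1011: Γ:[] Δ:[((p3 → (p0 → p2)) → ((p1 → p0) → (p1 → p2)))=T] refutes=False
  v=1100: Γ:[] Δ:[((p3 → (p0 → p2)) → ((p1 → p0) → (p1 → p2)))=F] refutes=True  ← countermodel

Result: [1, 1, 0, 0]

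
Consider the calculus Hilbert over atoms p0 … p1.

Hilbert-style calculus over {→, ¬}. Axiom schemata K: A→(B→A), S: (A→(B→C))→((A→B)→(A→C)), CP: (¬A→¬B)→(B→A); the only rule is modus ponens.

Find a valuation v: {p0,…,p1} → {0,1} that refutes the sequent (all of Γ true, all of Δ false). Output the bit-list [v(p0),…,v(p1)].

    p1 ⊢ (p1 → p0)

Enumerate valuations to refute Γ ⊢ Δ:
  v=00: Γ:[p1=F] Δ:[(p1 → p0)=T] refutes=False
  v=01: Γ:[p1=T] Δ:[(p1 → p0)=F] refutes=True  ← countermodel

Result: [0, 1]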